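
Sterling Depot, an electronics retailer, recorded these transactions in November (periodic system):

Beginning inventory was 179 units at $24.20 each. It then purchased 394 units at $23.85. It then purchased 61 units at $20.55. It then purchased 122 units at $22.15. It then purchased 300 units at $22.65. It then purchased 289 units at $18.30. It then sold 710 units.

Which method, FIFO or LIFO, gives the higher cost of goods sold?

FIFO

FIFO COGS: 179 @ $24.20 + 394 @ $23.85 + 61 @ $20.55 + 76 @ $22.15 = $16,665.65
LIFO COGS: 289 @ $18.30 + 300 @ $22.65 + 121 @ $22.15 = $14,763.85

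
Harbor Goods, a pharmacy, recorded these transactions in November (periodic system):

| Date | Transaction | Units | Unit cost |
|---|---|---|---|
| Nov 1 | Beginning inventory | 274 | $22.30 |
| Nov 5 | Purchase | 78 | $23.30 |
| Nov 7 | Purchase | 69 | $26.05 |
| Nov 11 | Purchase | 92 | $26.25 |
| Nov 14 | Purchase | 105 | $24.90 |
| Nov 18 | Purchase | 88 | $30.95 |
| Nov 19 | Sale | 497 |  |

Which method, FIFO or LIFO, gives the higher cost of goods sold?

FIFO COGS: 274 @ $22.30 + 78 @ $23.30 + 69 @ $26.05 + 76 @ $26.25 = $11,720.05
LIFO COGS: 88 @ $30.95 + 105 @ $24.90 + 92 @ $26.25 + 69 @ $26.05 + 78 @ $23.30 + 65 @ $22.30 = $12,817.45

LIFO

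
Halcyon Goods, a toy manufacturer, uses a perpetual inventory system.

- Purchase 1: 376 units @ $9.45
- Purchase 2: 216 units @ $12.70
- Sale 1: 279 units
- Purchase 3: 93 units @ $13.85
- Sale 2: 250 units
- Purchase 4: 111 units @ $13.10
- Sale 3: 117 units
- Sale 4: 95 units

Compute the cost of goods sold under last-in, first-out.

Sale 1 (279) [LIFO — newest first]: 216 @ $12.70 + 63 @ $9.45 = $3,338.55
Sale 2 (250) [LIFO — newest first]: 93 @ $13.85 + 157 @ $9.45 = $2,771.70
Sale 3 (117) [LIFO — newest first]: 111 @ $13.10 + 6 @ $9.45 = $1,510.80
Sale 4 (95) [LIFO — newest first]: 95 @ $9.45 = $897.75
Total COGS = $3,338.55 + $2,771.70 + $1,510.80 + $897.75 = $8,518.80
Ending inventory: 55 @ $9.45 = $519.75

COGS = $8,518.80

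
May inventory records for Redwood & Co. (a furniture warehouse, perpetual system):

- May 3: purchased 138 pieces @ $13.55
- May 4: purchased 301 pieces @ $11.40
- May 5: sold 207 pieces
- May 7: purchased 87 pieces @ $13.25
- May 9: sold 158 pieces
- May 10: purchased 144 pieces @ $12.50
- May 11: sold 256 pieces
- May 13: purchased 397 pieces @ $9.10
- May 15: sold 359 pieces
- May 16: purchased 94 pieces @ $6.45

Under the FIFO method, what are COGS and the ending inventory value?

May 5, 207 sold [FIFO — oldest first]: 138 @ $13.55 + 69 @ $11.40 = $2,656.50
May 9, 158 sold [FIFO — oldest first]: 158 @ $11.40 = $1,801.20
May 11, 256 sold [FIFO — oldest first]: 74 @ $11.40 + 87 @ $13.25 + 95 @ $12.50 = $3,183.85
May 15, 359 sold [FIFO — oldest first]: 49 @ $12.50 + 310 @ $9.10 = $3,433.50
Total COGS = $2,656.50 + $1,801.20 + $3,183.85 + $3,433.50 = $11,075.05
Ending inventory: 87 @ $9.10 + 94 @ $6.45 = $1,398.00

COGS = $11,075.05; ending inventory = $1,398.00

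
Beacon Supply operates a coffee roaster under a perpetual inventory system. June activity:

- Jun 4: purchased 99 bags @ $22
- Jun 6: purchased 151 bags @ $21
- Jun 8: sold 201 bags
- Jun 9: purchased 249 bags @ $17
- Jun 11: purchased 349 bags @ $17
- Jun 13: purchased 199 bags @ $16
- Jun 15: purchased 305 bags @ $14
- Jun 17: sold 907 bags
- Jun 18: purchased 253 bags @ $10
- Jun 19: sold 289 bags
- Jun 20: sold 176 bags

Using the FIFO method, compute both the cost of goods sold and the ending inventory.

COGS = $25,179; ending inventory = $320

Jun 8, 201 sold [FIFO — oldest first]: 99 @ $22 + 102 @ $21 = $4,320
Jun 17, 907 sold [FIFO — oldest first]: 49 @ $21 + 249 @ $17 + 349 @ $17 + 199 @ $16 + 61 @ $14 = $15,233
Jun 19, 289 sold [FIFO — oldest first]: 244 @ $14 + 45 @ $10 = $3,866
Jun 20, 176 sold [FIFO — oldest first]: 176 @ $10 = $1,760
Total COGS = $4,320 + $15,233 + $3,866 + $1,760 = $25,179
Ending inventory: 32 @ $10 = $320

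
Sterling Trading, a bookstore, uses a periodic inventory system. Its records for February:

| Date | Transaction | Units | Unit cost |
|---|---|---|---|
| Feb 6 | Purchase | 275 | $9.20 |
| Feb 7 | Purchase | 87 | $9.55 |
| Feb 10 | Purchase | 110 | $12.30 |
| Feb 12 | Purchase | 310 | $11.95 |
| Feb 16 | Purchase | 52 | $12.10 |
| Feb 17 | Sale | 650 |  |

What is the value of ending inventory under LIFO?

Feb 17, 650 sold [LIFO — newest first]: 52 @ $12.10 + 310 @ $11.95 + 110 @ $12.30 + 87 @ $9.55 + 91 @ $9.20 = $7,354.75
Ending inventory: 184 @ $9.20 = $1,692.80
Check: goods available $9,047.55 = COGS $7,354.75 + ending $1,692.80

Ending inventory = $1,692.80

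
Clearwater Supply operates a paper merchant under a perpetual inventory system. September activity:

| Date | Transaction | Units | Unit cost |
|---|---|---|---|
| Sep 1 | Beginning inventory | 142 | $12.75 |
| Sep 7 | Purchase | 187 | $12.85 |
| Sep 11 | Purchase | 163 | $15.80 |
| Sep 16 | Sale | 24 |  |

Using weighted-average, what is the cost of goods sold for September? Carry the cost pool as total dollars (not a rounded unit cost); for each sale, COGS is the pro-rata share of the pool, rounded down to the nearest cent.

COGS = $331.16

After Sep 1: 142 on hand, pool $1,810.50 (≈ $12.7500 each)
After Sep 7: 329 on hand, pool $4,213.45 (≈ $12.8068 each)
After Sep 11: 492 on hand, pool $6,788.85 (≈ $13.7985 each)
Sep 16, sell 24: 24/492 × $6,788.85 → $331.16
Ending inventory (cost pool remaining) = $6,457.69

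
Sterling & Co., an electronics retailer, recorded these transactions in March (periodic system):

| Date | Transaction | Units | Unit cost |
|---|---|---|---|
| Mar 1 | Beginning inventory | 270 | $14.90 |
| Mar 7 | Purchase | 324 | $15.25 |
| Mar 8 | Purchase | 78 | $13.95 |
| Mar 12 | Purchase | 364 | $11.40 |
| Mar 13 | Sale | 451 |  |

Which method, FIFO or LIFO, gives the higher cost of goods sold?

FIFO COGS: 270 @ $14.90 + 181 @ $15.25 = $6,783.25
LIFO COGS: 364 @ $11.40 + 78 @ $13.95 + 9 @ $15.25 = $5,374.95

FIFO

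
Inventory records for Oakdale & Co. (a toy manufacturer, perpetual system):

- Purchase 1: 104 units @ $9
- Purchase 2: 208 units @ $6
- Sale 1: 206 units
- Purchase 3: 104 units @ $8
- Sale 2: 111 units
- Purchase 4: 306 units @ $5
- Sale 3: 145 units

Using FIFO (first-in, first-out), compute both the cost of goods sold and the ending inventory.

Sale 1 (206) [FIFO — oldest first]: 104 @ $9 + 102 @ $6 = $1,548
Sale 2 (111) [FIFO — oldest first]: 106 @ $6 + 5 @ $8 = $676
Sale 3 (145) [FIFO — oldest first]: 99 @ $8 + 46 @ $5 = $1,022
Total COGS = $1,548 + $676 + $1,022 = $3,246
Ending inventory: 260 @ $5 = $1,300
Check: goods available $4,546 = COGS $3,246 + ending $1,300

COGS = $3,246; ending inventory = $1,300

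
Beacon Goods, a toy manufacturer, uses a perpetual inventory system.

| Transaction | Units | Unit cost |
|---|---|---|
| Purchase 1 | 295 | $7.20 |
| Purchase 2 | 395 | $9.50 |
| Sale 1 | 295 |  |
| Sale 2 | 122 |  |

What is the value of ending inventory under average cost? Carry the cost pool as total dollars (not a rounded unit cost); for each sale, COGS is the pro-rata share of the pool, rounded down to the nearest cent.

After Purchase 1: 295 on hand, pool $2,124.00 (≈ $7.2000 each)
After Purchase 2: 690 on hand, pool $5,876.50 (≈ $8.5167 each)
Sale 1, sell 295: 295/690 × $5,876.50 → $2,512.41
Sale 2, sell 122: 122/395 × $3,364.09 → $1,039.03
Total COGS = $2,512.41 + $1,039.03 = $3,551.44
Ending inventory (cost pool remaining) = $2,325.06
Check: goods available $5,876.50 = COGS $3,551.44 + ending $2,325.06

Ending inventory = $2,325.06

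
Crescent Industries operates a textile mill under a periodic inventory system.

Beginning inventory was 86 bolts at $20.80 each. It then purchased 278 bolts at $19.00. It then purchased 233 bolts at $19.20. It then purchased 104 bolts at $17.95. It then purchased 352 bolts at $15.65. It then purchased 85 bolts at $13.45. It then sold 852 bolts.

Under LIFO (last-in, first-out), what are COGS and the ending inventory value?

COGS = $14,474.45; ending inventory = $5,588.80

Sale 1 (852) [LIFO — newest first]: 85 @ $13.45 + 352 @ $15.65 + 104 @ $17.95 + 233 @ $19.20 + 78 @ $19.00 = $14,474.45
Ending inventory: 86 @ $20.80 + 200 @ $19.00 = $5,588.80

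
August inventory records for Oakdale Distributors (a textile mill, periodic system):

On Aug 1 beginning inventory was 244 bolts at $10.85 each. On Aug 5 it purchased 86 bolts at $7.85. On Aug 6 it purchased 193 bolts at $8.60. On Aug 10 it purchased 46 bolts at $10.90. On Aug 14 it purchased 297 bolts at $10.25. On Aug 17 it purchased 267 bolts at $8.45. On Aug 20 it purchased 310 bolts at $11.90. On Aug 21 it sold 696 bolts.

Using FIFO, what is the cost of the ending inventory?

Aug 21, 696 sold [FIFO — oldest first]: 244 @ $10.85 + 86 @ $7.85 + 193 @ $8.60 + 46 @ $10.90 + 127 @ $10.25 = $6,785.45
Ending inventory: 170 @ $10.25 + 267 @ $8.45 + 310 @ $11.90 = $7,687.65
Check: goods available $14,473.10 = COGS $6,785.45 + ending $7,687.65

Ending inventory = $7,687.65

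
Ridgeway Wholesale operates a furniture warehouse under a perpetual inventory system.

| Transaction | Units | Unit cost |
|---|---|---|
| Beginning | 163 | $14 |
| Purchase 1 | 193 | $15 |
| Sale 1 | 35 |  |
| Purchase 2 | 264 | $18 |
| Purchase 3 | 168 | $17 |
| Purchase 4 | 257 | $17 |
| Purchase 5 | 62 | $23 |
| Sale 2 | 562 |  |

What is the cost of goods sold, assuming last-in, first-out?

COGS = $10,526

Sale 1 (35) [LIFO — newest first]: 35 @ $15 = $525
Sale 2 (562) [LIFO — newest first]: 62 @ $23 + 257 @ $17 + 168 @ $17 + 75 @ $18 = $10,001
Total COGS = $525 + $10,001 = $10,526
Ending inventory: 163 @ $14 + 158 @ $15 + 189 @ $18 = $8,054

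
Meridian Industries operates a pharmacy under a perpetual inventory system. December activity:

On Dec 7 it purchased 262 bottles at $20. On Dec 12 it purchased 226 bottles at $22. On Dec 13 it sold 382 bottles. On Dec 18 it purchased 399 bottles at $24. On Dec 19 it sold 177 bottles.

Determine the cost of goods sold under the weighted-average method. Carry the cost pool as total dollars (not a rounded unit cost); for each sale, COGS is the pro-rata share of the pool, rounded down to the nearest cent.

After Dec 7: 262 on hand, pool $5,240.00 (≈ $20.0000 each)
After Dec 12: 488 on hand, pool $10,212.00 (≈ $20.9262 each)
Dec 13, sell 382: 382/488 × $10,212.00 → $7,993.81
After Dec 18: 505 on hand, pool $11,794.19 (≈ $23.3548 each)
Dec 19, sell 177: 177/505 × $11,794.19 → $4,133.80
Total COGS = $7,993.81 + $4,133.80 = $12,127.61
Ending inventory (cost pool remaining) = $7,660.39
Check: goods available $19,788.00 = COGS $12,127.61 + ending $7,660.39

COGS = $12,127.61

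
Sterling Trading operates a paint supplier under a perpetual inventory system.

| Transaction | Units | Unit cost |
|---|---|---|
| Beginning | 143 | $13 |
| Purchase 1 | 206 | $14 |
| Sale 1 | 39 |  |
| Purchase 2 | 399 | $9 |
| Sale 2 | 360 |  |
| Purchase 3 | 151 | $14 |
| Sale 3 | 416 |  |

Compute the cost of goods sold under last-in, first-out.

Sale 1 (39) [LIFO — newest first]: 39 @ $14 = $546
Sale 2 (360) [LIFO — newest first]: 360 @ $9 = $3,240
Sale 3 (416) [LIFO — newest first]: 151 @ $14 + 39 @ $9 + 167 @ $14 + 59 @ $13 = $5,570
Total COGS = $546 + $3,240 + $5,570 = $9,356
Ending inventory: 84 @ $13 = $1,092

COGS = $9,356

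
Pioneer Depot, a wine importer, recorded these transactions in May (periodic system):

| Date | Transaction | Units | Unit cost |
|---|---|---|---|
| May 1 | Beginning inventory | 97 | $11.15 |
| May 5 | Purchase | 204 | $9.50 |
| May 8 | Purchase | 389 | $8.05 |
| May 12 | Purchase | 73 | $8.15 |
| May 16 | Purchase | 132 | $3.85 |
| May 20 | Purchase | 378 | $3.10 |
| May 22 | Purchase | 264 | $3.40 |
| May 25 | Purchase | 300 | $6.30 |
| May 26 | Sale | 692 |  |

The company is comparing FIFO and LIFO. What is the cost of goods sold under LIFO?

COGS = $3,184.40

FIFO COGS: 97 @ $11.15 + 204 @ $9.50 + 389 @ $8.05 + 2 @ $8.15 = $6,167.30
LIFO COGS: 300 @ $6.30 + 264 @ $3.40 + 128 @ $3.10 = $3,184.40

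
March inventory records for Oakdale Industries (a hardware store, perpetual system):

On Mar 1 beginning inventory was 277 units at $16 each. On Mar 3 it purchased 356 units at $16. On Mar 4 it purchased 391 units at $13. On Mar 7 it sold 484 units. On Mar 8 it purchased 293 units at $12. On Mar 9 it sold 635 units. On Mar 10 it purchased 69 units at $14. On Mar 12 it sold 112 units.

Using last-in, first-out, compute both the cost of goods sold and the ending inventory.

COGS = $17,213; ending inventory = $2,480

Mar 7, 484 sold [LIFO — newest first]: 391 @ $13 + 93 @ $16 = $6,571
Mar 9, 635 sold [LIFO — newest first]: 293 @ $12 + 263 @ $16 + 79 @ $16 = $8,988
Mar 12, 112 sold [LIFO — newest first]: 69 @ $14 + 43 @ $16 = $1,654
Total COGS = $6,571 + $8,988 + $1,654 = $17,213
Ending inventory: 155 @ $16 = $2,480
Check: goods available $19,693 = COGS $17,213 + ending $2,480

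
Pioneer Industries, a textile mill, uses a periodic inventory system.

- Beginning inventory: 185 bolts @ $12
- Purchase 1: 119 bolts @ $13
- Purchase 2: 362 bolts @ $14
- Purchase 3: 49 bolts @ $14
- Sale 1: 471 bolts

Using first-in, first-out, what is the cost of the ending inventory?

Sale 1 (471) [FIFO — oldest first]: 185 @ $12 + 119 @ $13 + 167 @ $14 = $6,105
Ending inventory: 195 @ $14 + 49 @ $14 = $3,416
Check: goods available $9,521 = COGS $6,105 + ending $3,416

Ending inventory = $3,416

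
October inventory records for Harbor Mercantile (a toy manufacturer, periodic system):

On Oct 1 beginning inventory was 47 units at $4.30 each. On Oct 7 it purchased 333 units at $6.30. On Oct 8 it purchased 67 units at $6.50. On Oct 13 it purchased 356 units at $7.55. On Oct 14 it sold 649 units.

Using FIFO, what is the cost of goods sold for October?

Oct 14, 649 sold [FIFO — oldest first]: 47 @ $4.30 + 333 @ $6.30 + 67 @ $6.50 + 202 @ $7.55 = $4,260.60
Ending inventory: 154 @ $7.55 = $1,162.70
Check: goods available $5,423.30 = COGS $4,260.60 + ending $1,162.70

COGS = $4,260.60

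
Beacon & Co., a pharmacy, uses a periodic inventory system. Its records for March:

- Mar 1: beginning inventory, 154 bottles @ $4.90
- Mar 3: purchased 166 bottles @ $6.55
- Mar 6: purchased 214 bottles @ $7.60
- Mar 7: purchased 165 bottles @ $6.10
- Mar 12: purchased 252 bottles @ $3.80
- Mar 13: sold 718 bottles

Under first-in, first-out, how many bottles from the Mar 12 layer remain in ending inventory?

233

Mar 13, 718 sold [FIFO — oldest first]: 154 @ $4.90 + 166 @ $6.55 + 214 @ $7.60 + 165 @ $6.10 + 19 @ $3.80 = $4,547.00
Ending inventory: 233 @ $3.80 = $885.40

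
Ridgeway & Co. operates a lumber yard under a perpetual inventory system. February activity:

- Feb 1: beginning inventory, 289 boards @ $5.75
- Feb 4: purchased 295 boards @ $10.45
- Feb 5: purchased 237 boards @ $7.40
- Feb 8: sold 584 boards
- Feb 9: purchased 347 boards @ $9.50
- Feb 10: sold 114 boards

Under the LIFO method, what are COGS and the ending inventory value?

COGS = $6,218.55; ending inventory = $3,576.25

Feb 8, 584 sold [LIFO — newest first]: 237 @ $7.40 + 295 @ $10.45 + 52 @ $5.75 = $5,135.55
Feb 10, 114 sold [LIFO — newest first]: 114 @ $9.50 = $1,083.00
Total COGS = $5,135.55 + $1,083.00 = $6,218.55
Ending inventory: 237 @ $5.75 + 233 @ $9.50 = $3,576.25
Check: goods available $9,794.80 = COGS $6,218.55 + ending $3,576.25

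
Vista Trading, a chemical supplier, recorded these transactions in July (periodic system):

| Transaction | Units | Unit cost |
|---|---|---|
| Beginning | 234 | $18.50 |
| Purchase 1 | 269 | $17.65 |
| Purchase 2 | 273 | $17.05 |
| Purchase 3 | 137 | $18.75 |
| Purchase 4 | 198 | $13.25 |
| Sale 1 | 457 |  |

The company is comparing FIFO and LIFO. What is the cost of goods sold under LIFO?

COGS = $7,272.35

FIFO COGS: 234 @ $18.50 + 223 @ $17.65 = $8,264.95
LIFO COGS: 198 @ $13.25 + 137 @ $18.75 + 122 @ $17.05 = $7,272.35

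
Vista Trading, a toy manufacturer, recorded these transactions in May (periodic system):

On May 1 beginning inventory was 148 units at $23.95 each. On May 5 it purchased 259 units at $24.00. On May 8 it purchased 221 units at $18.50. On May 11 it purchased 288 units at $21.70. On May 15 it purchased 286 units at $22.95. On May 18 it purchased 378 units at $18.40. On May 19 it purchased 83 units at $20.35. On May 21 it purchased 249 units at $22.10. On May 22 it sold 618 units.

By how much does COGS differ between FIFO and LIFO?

$1,209.75

FIFO COGS: 148 @ $23.95 + 259 @ $24.00 + 211 @ $18.50 = $13,664.10
LIFO COGS: 249 @ $22.10 + 83 @ $20.35 + 286 @ $18.40 = $12,454.35
Difference = |$13,664.10 − $12,454.35| = $1,209.75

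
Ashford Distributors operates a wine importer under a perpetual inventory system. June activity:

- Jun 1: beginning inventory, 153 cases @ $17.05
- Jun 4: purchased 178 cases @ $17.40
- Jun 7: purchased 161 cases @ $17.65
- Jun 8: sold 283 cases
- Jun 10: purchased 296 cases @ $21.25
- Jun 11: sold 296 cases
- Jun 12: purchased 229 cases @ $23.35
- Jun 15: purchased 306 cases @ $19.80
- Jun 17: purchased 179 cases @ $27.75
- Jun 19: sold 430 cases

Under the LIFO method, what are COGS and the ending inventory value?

Jun 8, 283 sold [LIFO — newest first]: 161 @ $17.65 + 122 @ $17.40 = $4,964.45
Jun 11, 296 sold [LIFO — newest first]: 296 @ $21.25 = $6,290.00
Jun 19, 430 sold [LIFO — newest first]: 179 @ $27.75 + 251 @ $19.80 = $9,937.05
Total COGS = $4,964.45 + $6,290.00 + $9,937.05 = $21,191.50
Ending inventory: 153 @ $17.05 + 56 @ $17.40 + 229 @ $23.35 + 55 @ $19.80 = $10,019.20

COGS = $21,191.50; ending inventory = $10,019.20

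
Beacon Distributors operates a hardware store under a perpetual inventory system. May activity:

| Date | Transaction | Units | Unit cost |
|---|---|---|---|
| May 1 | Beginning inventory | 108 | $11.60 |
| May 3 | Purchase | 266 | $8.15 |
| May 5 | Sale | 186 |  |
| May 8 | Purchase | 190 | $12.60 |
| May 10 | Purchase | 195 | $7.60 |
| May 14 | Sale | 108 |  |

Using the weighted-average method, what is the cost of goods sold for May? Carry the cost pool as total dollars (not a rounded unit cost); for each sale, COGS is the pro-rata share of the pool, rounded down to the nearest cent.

COGS = $2,755.84

After May 1: 108 on hand, pool $1,252.80 (≈ $11.6000 each)
After May 3: 374 on hand, pool $3,420.70 (≈ $9.1463 each)
May 5, sell 186: 186/374 × $3,420.70 → $1,701.20
After May 8: 378 on hand, pool $4,113.50 (≈ $10.8823 each)
After May 10: 573 on hand, pool $5,595.50 (≈ $9.7653 each)
May 14, sell 108: 108/573 × $5,595.50 → $1,054.64
Total COGS = $1,701.20 + $1,054.64 = $2,755.84
Ending inventory (cost pool remaining) = $4,540.86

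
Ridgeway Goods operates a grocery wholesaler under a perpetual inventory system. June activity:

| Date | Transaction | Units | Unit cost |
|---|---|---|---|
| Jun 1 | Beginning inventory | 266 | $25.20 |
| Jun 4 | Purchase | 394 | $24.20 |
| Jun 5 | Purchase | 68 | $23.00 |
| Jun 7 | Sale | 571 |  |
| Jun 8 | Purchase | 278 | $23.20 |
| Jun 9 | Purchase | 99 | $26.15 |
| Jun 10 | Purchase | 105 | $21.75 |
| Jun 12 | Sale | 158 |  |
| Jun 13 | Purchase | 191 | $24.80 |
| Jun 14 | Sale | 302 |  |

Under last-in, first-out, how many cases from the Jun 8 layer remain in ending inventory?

Jun 7, 571 sold [LIFO — newest first]: 68 @ $23.00 + 394 @ $24.20 + 109 @ $25.20 = $13,845.60
Jun 12, 158 sold [LIFO — newest first]: 105 @ $21.75 + 53 @ $26.15 = $3,669.70
Jun 14, 302 sold [LIFO — newest first]: 191 @ $24.80 + 46 @ $26.15 + 65 @ $23.20 = $7,447.70
Total COGS = $13,845.60 + $3,669.70 + $7,447.70 = $24,963.00
Ending inventory: 157 @ $25.20 + 213 @ $23.20 = $8,898.00

213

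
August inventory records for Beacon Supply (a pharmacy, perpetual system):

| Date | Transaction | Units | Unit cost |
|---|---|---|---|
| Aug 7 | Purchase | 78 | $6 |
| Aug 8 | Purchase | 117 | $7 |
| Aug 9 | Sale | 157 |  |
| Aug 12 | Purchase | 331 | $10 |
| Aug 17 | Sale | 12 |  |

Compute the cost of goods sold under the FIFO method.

Aug 9, 157 sold [FIFO — oldest first]: 78 @ $6 + 79 @ $7 = $1,021
Aug 17, 12 sold [FIFO — oldest first]: 12 @ $7 = $84
Total COGS = $1,021 + $84 = $1,105
Ending inventory: 26 @ $7 + 331 @ $10 = $3,492
Check: goods available $4,597 = COGS $1,105 + ending $3,492

COGS = $1,105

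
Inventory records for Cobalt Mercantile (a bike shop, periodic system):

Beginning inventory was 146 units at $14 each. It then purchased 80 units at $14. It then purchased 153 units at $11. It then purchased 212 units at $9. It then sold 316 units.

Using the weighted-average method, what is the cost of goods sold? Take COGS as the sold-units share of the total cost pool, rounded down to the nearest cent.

Sale 1, sell 316: 316/591 × $6,755.00 → $3,611.81
Ending inventory (cost pool remaining) = $3,143.19

COGS = $3,611.81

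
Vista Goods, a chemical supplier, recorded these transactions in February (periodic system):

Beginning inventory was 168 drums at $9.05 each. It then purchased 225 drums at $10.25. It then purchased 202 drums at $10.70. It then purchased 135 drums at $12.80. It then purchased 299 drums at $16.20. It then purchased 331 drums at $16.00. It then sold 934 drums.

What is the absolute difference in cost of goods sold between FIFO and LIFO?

$2,655.25

FIFO COGS: 168 @ $9.05 + 225 @ $10.25 + 202 @ $10.70 + 135 @ $12.80 + 204 @ $16.20 = $11,020.85
LIFO COGS: 331 @ $16.00 + 299 @ $16.20 + 135 @ $12.80 + 169 @ $10.70 = $13,676.10
Difference = |$11,020.85 − $13,676.10| = $2,655.25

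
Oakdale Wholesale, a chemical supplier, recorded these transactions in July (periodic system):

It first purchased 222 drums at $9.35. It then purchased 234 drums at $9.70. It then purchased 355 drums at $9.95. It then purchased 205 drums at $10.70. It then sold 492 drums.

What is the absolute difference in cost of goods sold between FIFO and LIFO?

$345.45

FIFO COGS: 222 @ $9.35 + 234 @ $9.70 + 36 @ $9.95 = $4,703.70
LIFO COGS: 205 @ $10.70 + 287 @ $9.95 = $5,049.15
Difference = |$4,703.70 − $5,049.15| = $345.45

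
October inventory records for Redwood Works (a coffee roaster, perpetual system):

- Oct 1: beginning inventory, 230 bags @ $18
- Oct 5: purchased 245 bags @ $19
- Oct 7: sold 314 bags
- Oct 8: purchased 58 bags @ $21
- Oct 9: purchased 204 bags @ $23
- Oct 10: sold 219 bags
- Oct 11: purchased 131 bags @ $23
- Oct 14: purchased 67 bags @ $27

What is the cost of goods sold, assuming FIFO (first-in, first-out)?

COGS = $10,013

Oct 7, 314 sold [FIFO — oldest first]: 230 @ $18 + 84 @ $19 = $5,736
Oct 10, 219 sold [FIFO — oldest first]: 161 @ $19 + 58 @ $21 = $4,277
Total COGS = $5,736 + $4,277 = $10,013
Ending inventory: 204 @ $23 + 131 @ $23 + 67 @ $27 = $9,514
Check: goods available $19,527 = COGS $10,013 + ending $9,514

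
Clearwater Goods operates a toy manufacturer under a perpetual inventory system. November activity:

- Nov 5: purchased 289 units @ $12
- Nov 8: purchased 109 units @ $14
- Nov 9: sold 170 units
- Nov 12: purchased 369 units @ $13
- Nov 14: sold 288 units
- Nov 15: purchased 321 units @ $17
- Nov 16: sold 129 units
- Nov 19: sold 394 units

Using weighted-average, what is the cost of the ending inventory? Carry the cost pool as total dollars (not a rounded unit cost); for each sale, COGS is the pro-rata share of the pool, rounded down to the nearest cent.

After Nov 5: 289 on hand, pool $3,468.00 (≈ $12.0000 each)
After Nov 8: 398 on hand, pool $4,994.00 (≈ $12.5477 each)
Nov 9, sell 170: 170/398 × $4,994.00 → $2,133.11
After Nov 12: 597 on hand, pool $7,657.89 (≈ $12.8273 each)
Nov 14, sell 288: 288/597 × $7,657.89 → $3,694.25
After Nov 15: 630 on hand, pool $9,420.64 (≈ $14.9534 each)
Nov 16, sell 129: 129/630 × $9,420.64 → $1,928.98
Nov 19, sell 394: 394/501 × $7,491.66 → $5,891.64
Total COGS = $2,133.11 + $3,694.25 + $1,928.98 + $5,891.64 = $13,647.98
Ending inventory (cost pool remaining) = $1,600.02

Ending inventory = $1,600.02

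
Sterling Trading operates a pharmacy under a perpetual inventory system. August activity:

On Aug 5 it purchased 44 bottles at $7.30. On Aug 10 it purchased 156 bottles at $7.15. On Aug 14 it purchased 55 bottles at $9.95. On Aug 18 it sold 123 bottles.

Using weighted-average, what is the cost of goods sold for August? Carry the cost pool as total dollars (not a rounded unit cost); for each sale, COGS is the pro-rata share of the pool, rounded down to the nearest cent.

COGS = $956.91

After Aug 5: 44 on hand, pool $321.20 (≈ $7.3000 each)
After Aug 10: 200 on hand, pool $1,436.60 (≈ $7.1830 each)
After Aug 14: 255 on hand, pool $1,983.85 (≈ $7.7798 each)
Aug 18, sell 123: 123/255 × $1,983.85 → $956.91
Ending inventory (cost pool remaining) = $1,026.94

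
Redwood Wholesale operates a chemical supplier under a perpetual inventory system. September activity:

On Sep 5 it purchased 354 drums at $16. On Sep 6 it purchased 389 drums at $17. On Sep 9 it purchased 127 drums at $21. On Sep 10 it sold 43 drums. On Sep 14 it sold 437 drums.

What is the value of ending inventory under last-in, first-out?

Ending inventory = $6,276

Sep 10, 43 sold [LIFO — newest first]: 43 @ $21 = $903
Sep 14, 437 sold [LIFO — newest first]: 84 @ $21 + 353 @ $17 = $7,765
Total COGS = $903 + $7,765 = $8,668
Ending inventory: 354 @ $16 + 36 @ $17 = $6,276
Check: goods available $14,944 = COGS $8,668 + ending $6,276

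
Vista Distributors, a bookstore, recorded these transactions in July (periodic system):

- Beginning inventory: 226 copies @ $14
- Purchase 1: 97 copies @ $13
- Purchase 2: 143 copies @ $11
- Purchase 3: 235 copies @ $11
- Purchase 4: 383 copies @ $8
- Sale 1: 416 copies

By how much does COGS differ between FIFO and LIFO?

$2,021

FIFO COGS: 226 @ $14 + 97 @ $13 + 93 @ $11 = $5,448
LIFO COGS: 383 @ $8 + 33 @ $11 = $3,427
Difference = |$5,448 − $3,427| = $2,021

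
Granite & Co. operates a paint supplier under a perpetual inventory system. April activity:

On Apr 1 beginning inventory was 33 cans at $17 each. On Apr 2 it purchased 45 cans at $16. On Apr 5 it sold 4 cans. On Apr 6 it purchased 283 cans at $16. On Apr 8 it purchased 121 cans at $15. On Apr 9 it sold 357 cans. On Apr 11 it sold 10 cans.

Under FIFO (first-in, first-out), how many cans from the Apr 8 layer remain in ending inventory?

111

Apr 5, 4 sold [FIFO — oldest first]: 4 @ $17 = $68
Apr 9, 357 sold [FIFO — oldest first]: 29 @ $17 + 45 @ $16 + 283 @ $16 = $5,741
Apr 11, 10 sold [FIFO — oldest first]: 10 @ $15 = $150
Total COGS = $68 + $5,741 + $150 = $5,959
Ending inventory: 111 @ $15 = $1,665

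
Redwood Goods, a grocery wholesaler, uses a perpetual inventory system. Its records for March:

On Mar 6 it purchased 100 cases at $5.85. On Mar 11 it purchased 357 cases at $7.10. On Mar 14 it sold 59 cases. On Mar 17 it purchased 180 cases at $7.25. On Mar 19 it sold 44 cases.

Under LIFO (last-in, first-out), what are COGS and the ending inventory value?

COGS = $737.90; ending inventory = $3,686.80

Mar 14, 59 sold [LIFO — newest first]: 59 @ $7.10 = $418.90
Mar 19, 44 sold [LIFO — newest first]: 44 @ $7.25 = $319.00
Total COGS = $418.90 + $319.00 = $737.90
Ending inventory: 100 @ $5.85 + 298 @ $7.10 + 136 @ $7.25 = $3,686.80
Check: goods available $4,424.70 = COGS $737.90 + ending $3,686.80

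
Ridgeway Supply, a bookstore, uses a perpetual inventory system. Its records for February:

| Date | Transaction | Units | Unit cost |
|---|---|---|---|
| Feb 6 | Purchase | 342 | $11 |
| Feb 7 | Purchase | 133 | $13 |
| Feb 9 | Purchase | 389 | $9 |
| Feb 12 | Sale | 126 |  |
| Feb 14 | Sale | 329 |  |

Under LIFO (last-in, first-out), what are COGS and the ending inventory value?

COGS = $4,359; ending inventory = $4,633

Feb 12, 126 sold [LIFO — newest first]: 126 @ $9 = $1,134
Feb 14, 329 sold [LIFO — newest first]: 263 @ $9 + 66 @ $13 = $3,225
Total COGS = $1,134 + $3,225 = $4,359
Ending inventory: 342 @ $11 + 67 @ $13 = $4,633
Check: goods available $8,992 = COGS $4,359 + ending $4,633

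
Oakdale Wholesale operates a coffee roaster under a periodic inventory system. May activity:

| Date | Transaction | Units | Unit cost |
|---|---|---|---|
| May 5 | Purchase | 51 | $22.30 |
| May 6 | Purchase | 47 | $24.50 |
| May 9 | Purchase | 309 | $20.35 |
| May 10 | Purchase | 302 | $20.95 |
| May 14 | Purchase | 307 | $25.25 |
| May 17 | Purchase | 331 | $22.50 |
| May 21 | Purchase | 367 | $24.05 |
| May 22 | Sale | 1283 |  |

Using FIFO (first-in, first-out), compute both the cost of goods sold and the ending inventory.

May 22, 1283 sold [FIFO — oldest first]: 51 @ $22.30 + 47 @ $24.50 + 309 @ $20.35 + 302 @ $20.95 + 307 @ $25.25 + 267 @ $22.50 = $28,663.10
Ending inventory: 64 @ $22.50 + 367 @ $24.05 = $10,266.35

COGS = $28,663.10; ending inventory = $10,266.35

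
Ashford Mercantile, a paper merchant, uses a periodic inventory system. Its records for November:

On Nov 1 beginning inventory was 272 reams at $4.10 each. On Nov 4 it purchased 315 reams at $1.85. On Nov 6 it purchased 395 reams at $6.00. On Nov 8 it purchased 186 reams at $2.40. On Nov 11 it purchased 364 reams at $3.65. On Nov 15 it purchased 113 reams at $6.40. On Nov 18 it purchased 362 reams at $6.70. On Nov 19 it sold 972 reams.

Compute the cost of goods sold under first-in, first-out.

COGS = $4,007.95

Nov 19, 972 sold [FIFO — oldest first]: 272 @ $4.10 + 315 @ $1.85 + 385 @ $6.00 = $4,007.95
Ending inventory: 10 @ $6.00 + 186 @ $2.40 + 364 @ $3.65 + 113 @ $6.40 + 362 @ $6.70 = $4,983.60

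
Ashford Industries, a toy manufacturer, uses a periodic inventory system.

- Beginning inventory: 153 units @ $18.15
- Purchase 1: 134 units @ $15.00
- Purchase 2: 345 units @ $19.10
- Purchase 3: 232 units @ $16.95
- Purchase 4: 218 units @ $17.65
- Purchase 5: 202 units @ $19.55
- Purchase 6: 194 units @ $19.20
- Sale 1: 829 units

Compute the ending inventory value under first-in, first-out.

Ending inventory = $12,114.85

Sale 1 (829) [FIFO — oldest first]: 153 @ $18.15 + 134 @ $15.00 + 345 @ $19.10 + 197 @ $16.95 = $14,715.60
Ending inventory: 35 @ $16.95 + 218 @ $17.65 + 202 @ $19.55 + 194 @ $19.20 = $12,114.85
Check: goods available $26,830.45 = COGS $14,715.60 + ending $12,114.85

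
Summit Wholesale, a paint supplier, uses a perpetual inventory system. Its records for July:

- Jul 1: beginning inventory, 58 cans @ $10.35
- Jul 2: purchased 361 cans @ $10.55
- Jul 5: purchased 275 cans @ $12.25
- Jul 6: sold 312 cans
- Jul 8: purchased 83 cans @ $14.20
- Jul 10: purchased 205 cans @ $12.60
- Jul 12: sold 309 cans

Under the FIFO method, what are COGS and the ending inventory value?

Jul 6, 312 sold [FIFO — oldest first]: 58 @ $10.35 + 254 @ $10.55 = $3,280.00
Jul 12, 309 sold [FIFO — oldest first]: 107 @ $10.55 + 202 @ $12.25 = $3,603.35
Total COGS = $3,280.00 + $3,603.35 = $6,883.35
Ending inventory: 73 @ $12.25 + 83 @ $14.20 + 205 @ $12.60 = $4,655.85
Check: goods available $11,539.20 = COGS $6,883.35 + ending $4,655.85

COGS = $6,883.35; ending inventory = $4,655.85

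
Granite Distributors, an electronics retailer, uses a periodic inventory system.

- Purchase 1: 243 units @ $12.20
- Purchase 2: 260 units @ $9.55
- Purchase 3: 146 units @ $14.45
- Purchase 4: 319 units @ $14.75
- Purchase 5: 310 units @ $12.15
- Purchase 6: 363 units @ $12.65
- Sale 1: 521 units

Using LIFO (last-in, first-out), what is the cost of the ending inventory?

Ending inventory = $14,109.35

Sale 1 (521) [LIFO — newest first]: 363 @ $12.65 + 158 @ $12.15 = $6,511.65
Ending inventory: 243 @ $12.20 + 260 @ $9.55 + 146 @ $14.45 + 319 @ $14.75 + 152 @ $12.15 = $14,109.35
Check: goods available $20,621.00 = COGS $6,511.65 + ending $14,109.35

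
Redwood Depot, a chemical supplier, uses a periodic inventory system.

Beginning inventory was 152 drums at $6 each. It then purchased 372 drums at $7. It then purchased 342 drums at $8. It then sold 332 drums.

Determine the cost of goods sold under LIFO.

COGS = $2,656

Sale 1 (332) [LIFO — newest first]: 332 @ $8 = $2,656
Ending inventory: 152 @ $6 + 372 @ $7 + 10 @ $8 = $3,596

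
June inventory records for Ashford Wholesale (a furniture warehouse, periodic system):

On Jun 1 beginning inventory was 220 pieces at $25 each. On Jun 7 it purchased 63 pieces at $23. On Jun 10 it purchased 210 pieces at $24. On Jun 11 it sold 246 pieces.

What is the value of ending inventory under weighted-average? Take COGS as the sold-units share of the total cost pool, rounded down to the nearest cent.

Ending inventory = $6,006.66

Jun 11, sell 246: 246/493 × $11,989.00 → $5,982.34
Ending inventory (cost pool remaining) = $6,006.66
Check: goods available $11,989.00 = COGS $5,982.34 + ending $6,006.66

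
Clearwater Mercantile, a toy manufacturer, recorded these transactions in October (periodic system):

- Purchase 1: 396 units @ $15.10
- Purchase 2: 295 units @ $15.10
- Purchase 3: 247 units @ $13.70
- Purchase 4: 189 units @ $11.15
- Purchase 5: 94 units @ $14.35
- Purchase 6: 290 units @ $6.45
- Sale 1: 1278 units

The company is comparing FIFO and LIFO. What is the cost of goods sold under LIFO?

FIFO COGS: 396 @ $15.10 + 295 @ $15.10 + 247 @ $13.70 + 189 @ $11.15 + 94 @ $14.35 + 57 @ $6.45 = $17,641.90
LIFO COGS: 290 @ $6.45 + 94 @ $14.35 + 189 @ $11.15 + 247 @ $13.70 + 295 @ $15.10 + 163 @ $15.10 = $15,626.45

COGS = $15,626.45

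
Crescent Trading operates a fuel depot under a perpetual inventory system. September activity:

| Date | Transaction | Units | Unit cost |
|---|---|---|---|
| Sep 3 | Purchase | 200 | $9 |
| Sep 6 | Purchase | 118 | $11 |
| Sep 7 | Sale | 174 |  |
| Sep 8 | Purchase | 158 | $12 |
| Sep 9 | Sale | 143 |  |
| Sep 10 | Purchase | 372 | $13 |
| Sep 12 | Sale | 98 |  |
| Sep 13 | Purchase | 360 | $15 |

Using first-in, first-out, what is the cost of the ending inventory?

Ending inventory = $10,968

Sep 7, 174 sold [FIFO — oldest first]: 174 @ $9 = $1,566
Sep 9, 143 sold [FIFO — oldest first]: 26 @ $9 + 117 @ $11 = $1,521
Sep 12, 98 sold [FIFO — oldest first]: 1 @ $11 + 97 @ $12 = $1,175
Total COGS = $1,566 + $1,521 + $1,175 = $4,262
Ending inventory: 61 @ $12 + 372 @ $13 + 360 @ $15 = $10,968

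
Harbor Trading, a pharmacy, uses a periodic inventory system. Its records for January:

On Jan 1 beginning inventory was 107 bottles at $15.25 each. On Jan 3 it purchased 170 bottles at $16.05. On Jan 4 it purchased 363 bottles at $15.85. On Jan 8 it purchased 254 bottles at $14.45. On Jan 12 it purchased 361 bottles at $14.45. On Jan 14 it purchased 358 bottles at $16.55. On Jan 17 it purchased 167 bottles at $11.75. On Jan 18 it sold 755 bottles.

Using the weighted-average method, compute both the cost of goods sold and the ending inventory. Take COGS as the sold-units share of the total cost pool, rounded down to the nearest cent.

COGS = $11,404.61; ending inventory = $15,483.09

Jan 18, sell 755: 755/1780 × $26,887.70 → $11,404.61
Ending inventory (cost pool remaining) = $15,483.09
Check: goods available $26,887.70 = COGS $11,404.61 + ending $15,483.09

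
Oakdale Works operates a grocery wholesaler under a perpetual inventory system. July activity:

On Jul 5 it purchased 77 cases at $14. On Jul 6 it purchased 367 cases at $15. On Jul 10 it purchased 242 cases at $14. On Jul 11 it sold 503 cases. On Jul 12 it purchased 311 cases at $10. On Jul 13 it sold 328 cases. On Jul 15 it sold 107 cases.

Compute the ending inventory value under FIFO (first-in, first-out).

Ending inventory = $590

Jul 11, 503 sold [FIFO — oldest first]: 77 @ $14 + 367 @ $15 + 59 @ $14 = $7,409
Jul 13, 328 sold [FIFO — oldest first]: 183 @ $14 + 145 @ $10 = $4,012
Jul 15, 107 sold [FIFO — oldest first]: 107 @ $10 = $1,070
Total COGS = $7,409 + $4,012 + $1,070 = $12,491
Ending inventory: 59 @ $10 = $590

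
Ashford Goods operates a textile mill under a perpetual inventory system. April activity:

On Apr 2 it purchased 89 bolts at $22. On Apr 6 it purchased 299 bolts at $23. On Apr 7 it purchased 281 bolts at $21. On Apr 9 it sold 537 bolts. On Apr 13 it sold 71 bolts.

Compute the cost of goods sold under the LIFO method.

COGS = $13,394

Apr 9, 537 sold [LIFO — newest first]: 281 @ $21 + 256 @ $23 = $11,789
Apr 13, 71 sold [LIFO — newest first]: 43 @ $23 + 28 @ $22 = $1,605
Total COGS = $11,789 + $1,605 = $13,394
Ending inventory: 61 @ $22 = $1,342
Check: goods available $14,736 = COGS $13,394 + ending $1,342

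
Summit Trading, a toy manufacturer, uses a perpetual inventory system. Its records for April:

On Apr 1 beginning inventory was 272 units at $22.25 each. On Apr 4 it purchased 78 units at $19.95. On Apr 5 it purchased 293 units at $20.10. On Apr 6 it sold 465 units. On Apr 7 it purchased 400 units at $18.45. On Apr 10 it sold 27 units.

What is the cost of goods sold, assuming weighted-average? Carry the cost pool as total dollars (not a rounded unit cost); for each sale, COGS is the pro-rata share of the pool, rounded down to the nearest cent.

After Apr 1: 272 on hand, pool $6,052.00 (≈ $22.2500 each)
After Apr 4: 350 on hand, pool $7,608.10 (≈ $21.7374 each)
After Apr 5: 643 on hand, pool $13,497.40 (≈ $20.9913 each)
Apr 6, sell 465: 465/643 × $13,497.40 → $9,760.95
After Apr 7: 578 on hand, pool $11,116.45 (≈ $19.2326 each)
Apr 10, sell 27: 27/578 × $11,116.45 → $519.28
Total COGS = $9,760.95 + $519.28 = $10,280.23
Ending inventory (cost pool remaining) = $10,597.17

COGS = $10,280.23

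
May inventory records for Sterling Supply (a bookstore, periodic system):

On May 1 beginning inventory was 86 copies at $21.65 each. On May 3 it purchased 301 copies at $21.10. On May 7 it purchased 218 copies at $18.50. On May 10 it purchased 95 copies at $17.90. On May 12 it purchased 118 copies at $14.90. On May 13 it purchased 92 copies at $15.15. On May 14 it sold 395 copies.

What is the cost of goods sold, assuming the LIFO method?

May 14, 395 sold [LIFO — newest first]: 92 @ $15.15 + 118 @ $14.90 + 95 @ $17.90 + 90 @ $18.50 = $6,517.50
Ending inventory: 86 @ $21.65 + 301 @ $21.10 + 128 @ $18.50 = $10,581.00
Check: goods available $17,098.50 = COGS $6,517.50 + ending $10,581.00

COGS = $6,517.50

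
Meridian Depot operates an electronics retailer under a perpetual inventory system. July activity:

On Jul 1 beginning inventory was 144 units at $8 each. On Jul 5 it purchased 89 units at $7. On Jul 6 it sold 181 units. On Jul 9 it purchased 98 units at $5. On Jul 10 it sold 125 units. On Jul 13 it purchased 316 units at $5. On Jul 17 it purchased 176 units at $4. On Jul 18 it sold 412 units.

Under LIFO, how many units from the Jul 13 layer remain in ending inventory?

80

Jul 6, 181 sold [LIFO — newest first]: 89 @ $7 + 92 @ $8 = $1,359
Jul 10, 125 sold [LIFO — newest first]: 98 @ $5 + 27 @ $8 = $706
Jul 18, 412 sold [LIFO — newest first]: 176 @ $4 + 236 @ $5 = $1,884
Total COGS = $1,359 + $706 + $1,884 = $3,949
Ending inventory: 25 @ $8 + 80 @ $5 = $600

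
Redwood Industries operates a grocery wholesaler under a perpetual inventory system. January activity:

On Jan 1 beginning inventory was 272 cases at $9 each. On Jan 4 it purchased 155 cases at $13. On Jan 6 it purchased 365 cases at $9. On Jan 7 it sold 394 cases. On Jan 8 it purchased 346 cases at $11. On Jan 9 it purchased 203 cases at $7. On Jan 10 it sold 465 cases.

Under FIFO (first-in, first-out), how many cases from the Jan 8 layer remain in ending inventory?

Jan 7, 394 sold [FIFO — oldest first]: 272 @ $9 + 122 @ $13 = $4,034
Jan 10, 465 sold [FIFO — oldest first]: 33 @ $13 + 365 @ $9 + 67 @ $11 = $4,451
Total COGS = $4,034 + $4,451 = $8,485
Ending inventory: 279 @ $11 + 203 @ $7 = $4,490
Check: goods available $12,975 = COGS $8,485 + ending $4,490

279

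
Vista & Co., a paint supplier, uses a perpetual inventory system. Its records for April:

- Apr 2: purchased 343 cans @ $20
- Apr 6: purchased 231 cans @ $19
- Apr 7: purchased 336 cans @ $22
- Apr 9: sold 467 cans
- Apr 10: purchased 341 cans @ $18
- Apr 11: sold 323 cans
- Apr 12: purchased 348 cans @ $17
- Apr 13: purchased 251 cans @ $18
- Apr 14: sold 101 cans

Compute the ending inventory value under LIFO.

Ending inventory = $17,700

Apr 9, 467 sold [LIFO — newest first]: 336 @ $22 + 131 @ $19 = $9,881
Apr 11, 323 sold [LIFO — newest first]: 323 @ $18 = $5,814
Apr 14, 101 sold [LIFO — newest first]: 101 @ $18 = $1,818
Total COGS = $9,881 + $5,814 + $1,818 = $17,513
Ending inventory: 343 @ $20 + 100 @ $19 + 18 @ $18 + 348 @ $17 + 150 @ $18 = $17,700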